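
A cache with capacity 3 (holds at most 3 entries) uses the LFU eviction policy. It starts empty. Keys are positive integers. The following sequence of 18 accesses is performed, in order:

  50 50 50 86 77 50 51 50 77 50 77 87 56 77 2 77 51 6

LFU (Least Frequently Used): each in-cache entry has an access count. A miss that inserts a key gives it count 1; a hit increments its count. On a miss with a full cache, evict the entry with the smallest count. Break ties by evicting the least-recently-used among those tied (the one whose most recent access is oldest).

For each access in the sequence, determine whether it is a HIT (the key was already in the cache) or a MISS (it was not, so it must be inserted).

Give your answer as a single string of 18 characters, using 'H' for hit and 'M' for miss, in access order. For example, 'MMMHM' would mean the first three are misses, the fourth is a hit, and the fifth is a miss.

LFU simulation (capacity=3):
  1. access 50: MISS. Cache: [50(c=1)]
  2. access 50: HIT, count now 2. Cache: [50(c=2)]
  3. access 50: HIT, count now 3. Cache: [50(c=3)]
  4. access 86: MISS. Cache: [86(c=1) 50(c=3)]
  5. access 77: MISS. Cache: [86(c=1) 77(c=1) 50(c=3)]
  6. access 50: HIT, count now 4. Cache: [86(c=1) 77(c=1) 50(c=4)]
  7. access 51: MISS, evict 86(c=1). Cache: [77(c=1) 51(c=1) 50(c=4)]
  8. access 50: HIT, count now 5. Cache: [77(c=1) 51(c=1) 50(c=5)]
  9. access 77: HIT, count now 2. Cache: [51(c=1) 77(c=2) 50(c=5)]
  10. access 50: HIT, count now 6. Cache: [51(c=1) 77(c=2) 50(c=6)]
  11. access 77: HIT, count now 3. Cache: [51(c=1) 77(c=3) 50(c=6)]
  12. access 87: MISS, evict 51(c=1). Cache: [87(c=1) 77(c=3) 50(c=6)]
  13. access 56: MISS, evict 87(c=1). Cache: [56(c=1) 77(c=3) 50(c=6)]
  14. access 77: HIT, count now 4. Cache: [56(c=1) 77(c=4) 50(c=6)]
  15. access 2: MISS, evict 56(c=1). Cache: [2(c=1) 77(c=4) 50(c=6)]
  16. access 77: HIT, count now 5. Cache: [2(c=1) 77(c=5) 50(c=6)]
  17. access 51: MISS, evict 2(c=1). Cache: [51(c=1) 77(c=5) 50(c=6)]
  18. access 6: MISS, evict 51(c=1). Cache: [6(c=1) 77(c=5) 50(c=6)]
Total: 9 hits, 9 misses, 6 evictions

Answer: MHHMMHMHHHHMMHMHMM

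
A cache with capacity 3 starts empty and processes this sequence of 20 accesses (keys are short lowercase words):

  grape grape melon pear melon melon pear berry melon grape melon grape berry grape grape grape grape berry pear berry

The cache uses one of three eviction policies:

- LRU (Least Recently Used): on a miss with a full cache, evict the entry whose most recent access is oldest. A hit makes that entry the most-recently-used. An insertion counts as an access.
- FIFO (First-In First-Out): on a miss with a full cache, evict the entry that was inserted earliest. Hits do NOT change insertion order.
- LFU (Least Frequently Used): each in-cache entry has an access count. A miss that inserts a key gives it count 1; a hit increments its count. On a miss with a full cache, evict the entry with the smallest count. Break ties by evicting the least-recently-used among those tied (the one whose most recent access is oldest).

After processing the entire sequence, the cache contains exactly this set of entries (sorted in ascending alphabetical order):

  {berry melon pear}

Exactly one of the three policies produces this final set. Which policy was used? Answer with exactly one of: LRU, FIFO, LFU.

Simulating under each policy and comparing final sets:
  LRU: final set = {berry grape pear} -> differs
  FIFO: final set = {berry melon pear} -> MATCHES target
  LFU: final set = {berry grape melon} -> differs
Only FIFO produces the target set.

Answer: FIFO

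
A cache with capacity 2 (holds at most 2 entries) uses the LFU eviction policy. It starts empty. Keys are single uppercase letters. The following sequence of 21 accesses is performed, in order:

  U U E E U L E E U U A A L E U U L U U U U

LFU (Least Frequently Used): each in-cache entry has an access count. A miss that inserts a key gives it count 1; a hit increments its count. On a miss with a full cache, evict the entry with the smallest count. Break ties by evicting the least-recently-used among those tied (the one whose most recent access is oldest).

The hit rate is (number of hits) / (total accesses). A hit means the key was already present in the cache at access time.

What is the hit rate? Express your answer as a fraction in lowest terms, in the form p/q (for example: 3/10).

LFU simulation (capacity=2):
  1. access U: MISS. Cache: [U(c=1)]
  2. access U: HIT, count now 2. Cache: [U(c=2)]
  3. access E: MISS. Cache: [E(c=1) U(c=2)]
  4. access E: HIT, count now 2. Cache: [U(c=2) E(c=2)]
  5. access U: HIT, count now 3. Cache: [E(c=2) U(c=3)]
  6. access L: MISS, evict E(c=2). Cache: [L(c=1) U(c=3)]
  7. access E: MISS, evict L(c=1). Cache: [E(c=1) U(c=3)]
  8. access E: HIT, count now 2. Cache: [E(c=2) U(c=3)]
  9. access U: HIT, count now 4. Cache: [E(c=2) U(c=4)]
  10. access U: HIT, count now 5. Cache: [E(c=2) U(c=5)]
  11. access A: MISS, evict E(c=2). Cache: [A(c=1) U(c=5)]
  12. access A: HIT, count now 2. Cache: [A(c=2) U(c=5)]
  13. access L: MISS, evict A(c=2). Cache: [L(c=1) U(c=5)]
  14. access E: MISS, evict L(c=1). Cache: [E(c=1) U(c=5)]
  15. access U: HIT, count now 6. Cache: [E(c=1) U(c=6)]
  16. access U: HIT, count now 7. Cache: [E(c=1) U(c=7)]
  17. access L: MISS, evict E(c=1). Cache: [L(c=1) U(c=7)]
  18. access U: HIT, count now 8. Cache: [L(c=1) U(c=8)]
  19. access U: HIT, count now 9. Cache: [L(c=1) U(c=9)]
  20. access U: HIT, count now 10. Cache: [L(c=1) U(c=10)]
  21. access U: HIT, count now 11. Cache: [L(c=1) U(c=11)]
Total: 13 hits, 8 misses, 6 evictions

Hit rate = 13/21

Answer: 13/21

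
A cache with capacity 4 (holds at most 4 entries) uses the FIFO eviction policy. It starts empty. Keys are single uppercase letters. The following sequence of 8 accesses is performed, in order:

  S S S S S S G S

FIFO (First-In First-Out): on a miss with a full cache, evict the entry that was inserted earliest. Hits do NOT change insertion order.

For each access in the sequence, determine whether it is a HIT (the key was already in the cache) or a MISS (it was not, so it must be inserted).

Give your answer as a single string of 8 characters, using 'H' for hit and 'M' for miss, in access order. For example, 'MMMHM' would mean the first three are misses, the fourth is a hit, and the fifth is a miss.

FIFO simulation (capacity=4):
  1. access S: MISS. Cache (old->new): [S]
  2. access S: HIT. Cache (old->new): [S]
  3. access S: HIT. Cache (old->new): [S]
  4. access S: HIT. Cache (old->new): [S]
  5. access S: HIT. Cache (old->new): [S]
  6. access S: HIT. Cache (old->new): [S]
  7. access G: MISS. Cache (old->new): [S G]
  8. access S: HIT. Cache (old->new): [S G]
Total: 6 hits, 2 misses, 0 evictions

Answer: MHHHHHMH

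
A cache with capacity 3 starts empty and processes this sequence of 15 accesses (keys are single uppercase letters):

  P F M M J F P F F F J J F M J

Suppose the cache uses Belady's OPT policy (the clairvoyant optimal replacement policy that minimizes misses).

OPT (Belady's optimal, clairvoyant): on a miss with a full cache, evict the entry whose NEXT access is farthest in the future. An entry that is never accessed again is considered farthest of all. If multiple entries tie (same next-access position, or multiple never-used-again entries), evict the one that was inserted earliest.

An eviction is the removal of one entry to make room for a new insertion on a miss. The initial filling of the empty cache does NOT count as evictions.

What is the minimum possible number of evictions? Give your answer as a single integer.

OPT (Belady) simulation (capacity=3):
  1. access P: MISS. Cache: [P]
  2. access F: MISS. Cache: [P F]
  3. access M: MISS. Cache: [P F M]
  4. access M: HIT. Next use of M: step 14. Cache: [P F M]
  5. access J: MISS, evict M (next use: step 14). Cache: [P F J]
  6. access F: HIT. Next use of F: step 8. Cache: [P F J]
  7. access P: HIT. Next use of P: never. Cache: [P F J]
  8. access F: HIT. Next use of F: step 9. Cache: [P F J]
  9. access F: HIT. Next use of F: step 10. Cache: [P F J]
  10. access F: HIT. Next use of F: step 13. Cache: [P F J]
  11. access J: HIT. Next use of J: step 12. Cache: [P F J]
  12. access J: HIT. Next use of J: step 15. Cache: [P F J]
  13. access F: HIT. Next use of F: never. Cache: [P F J]
  14. access M: MISS, evict P (next use: never). Cache: [F J M]
  15. access J: HIT. Next use of J: never. Cache: [F J M]
Total: 10 hits, 5 misses, 2 evictions

Answer: 2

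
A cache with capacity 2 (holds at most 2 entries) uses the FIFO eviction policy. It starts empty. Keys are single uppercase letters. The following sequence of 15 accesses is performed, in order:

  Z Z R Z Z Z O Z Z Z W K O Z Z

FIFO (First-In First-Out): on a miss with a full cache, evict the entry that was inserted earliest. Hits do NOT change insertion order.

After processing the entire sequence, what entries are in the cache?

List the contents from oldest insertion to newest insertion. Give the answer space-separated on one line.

FIFO simulation (capacity=2):
  1. access Z: MISS. Cache (old->new): [Z]
  2. access Z: HIT. Cache (old->new): [Z]
  3. access R: MISS. Cache (old->new): [Z R]
  4. access Z: HIT. Cache (old->new): [Z R]
  5. access Z: HIT. Cache (old->new): [Z R]
  6. access Z: HIT. Cache (old->new): [Z R]
  7. access O: MISS, evict Z. Cache (old->new): [R O]
  8. access Z: MISS, evict R. Cache (old->new): [O Z]
  9. access Z: HIT. Cache (old->new): [O Z]
  10. access Z: HIT. Cache (old->new): [O Z]
  11. access W: MISS, evict O. Cache (old->new): [Z W]
  12. access K: MISS, evict Z. Cache (old->new): [W K]
  13. access O: MISS, evict W. Cache (old->new): [K O]
  14. access Z: MISS, evict K. Cache (old->new): [O Z]
  15. access Z: HIT. Cache (old->new): [O Z]
Total: 7 hits, 8 misses, 6 evictions

Answer: O Z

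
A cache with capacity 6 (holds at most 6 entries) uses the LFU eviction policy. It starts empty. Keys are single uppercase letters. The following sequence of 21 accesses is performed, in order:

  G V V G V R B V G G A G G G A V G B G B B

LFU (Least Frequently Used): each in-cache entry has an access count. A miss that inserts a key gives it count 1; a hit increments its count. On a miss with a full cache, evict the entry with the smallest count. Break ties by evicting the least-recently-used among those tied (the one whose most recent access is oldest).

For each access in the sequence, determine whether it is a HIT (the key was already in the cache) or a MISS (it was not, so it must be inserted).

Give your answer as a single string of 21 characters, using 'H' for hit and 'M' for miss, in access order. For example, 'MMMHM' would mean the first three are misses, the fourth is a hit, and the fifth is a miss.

Answer: MMHHHMMHHHMHHHHHHHHHH

Derivation:
LFU simulation (capacity=6):
  1. access G: MISS. Cache: [G(c=1)]
  2. access V: MISS. Cache: [G(c=1) V(c=1)]
  3. access V: HIT, count now 2. Cache: [G(c=1) V(c=2)]
  4. access G: HIT, count now 2. Cache: [V(c=2) G(c=2)]
  5. access V: HIT, count now 3. Cache: [G(c=2) V(c=3)]
  6. access R: MISS. Cache: [R(c=1) G(c=2) V(c=3)]
  7. access B: MISS. Cache: [R(c=1) B(c=1) G(c=2) V(c=3)]
  8. access V: HIT, count now 4. Cache: [R(c=1) B(c=1) G(c=2) V(c=4)]
  9. access G: HIT, count now 3. Cache: [R(c=1) B(c=1) G(c=3) V(c=4)]
  10. access G: HIT, count now 4. Cache: [R(c=1) B(c=1) V(c=4) G(c=4)]
  11. access A: MISS. Cache: [R(c=1) B(c=1) A(c=1) V(c=4) G(c=4)]
  12. access G: HIT, count now 5. Cache: [R(c=1) B(c=1) A(c=1) V(c=4) G(c=5)]
  13. access G: HIT, count now 6. Cache: [R(c=1) B(c=1) A(c=1) V(c=4) G(c=6)]
  14. access G: HIT, count now 7. Cache: [R(c=1) B(c=1) A(c=1) V(c=4) G(c=7)]
  15. access A: HIT, count now 2. Cache: [R(c=1) B(c=1) A(c=2) V(c=4) G(c=7)]
  16. access V: HIT, count now 5. Cache: [R(c=1) B(c=1) A(c=2) V(c=5) G(c=7)]
  17. access G: HIT, count now 8. Cache: [R(c=1) B(c=1) A(c=2) V(c=5) G(c=8)]
  18. access B: HIT, count now 2. Cache: [R(c=1) A(c=2) B(c=2) V(c=5) G(c=8)]
  19. access G: HIT, count now 9. Cache: [R(c=1) A(c=2) B(c=2) V(c=5) G(c=9)]
  20. access B: HIT, count now 3. Cache: [R(c=1) A(c=2) B(c=3) V(c=5) G(c=9)]
  21. access B: HIT, count now 4. Cache: [R(c=1) A(c=2) B(c=4) V(c=5) G(c=9)]
Total: 16 hits, 5 misses, 0 evictions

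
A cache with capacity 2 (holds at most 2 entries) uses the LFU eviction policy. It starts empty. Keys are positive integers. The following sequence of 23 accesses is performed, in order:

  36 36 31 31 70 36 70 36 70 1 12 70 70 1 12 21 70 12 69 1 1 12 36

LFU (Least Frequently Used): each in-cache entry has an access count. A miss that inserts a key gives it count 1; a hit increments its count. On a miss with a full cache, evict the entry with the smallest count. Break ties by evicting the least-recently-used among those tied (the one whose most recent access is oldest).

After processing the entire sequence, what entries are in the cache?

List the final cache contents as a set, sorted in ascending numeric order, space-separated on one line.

LFU simulation (capacity=2):
  1. access 36: MISS. Cache: [36(c=1)]
  2. access 36: HIT, count now 2. Cache: [36(c=2)]
  3. access 31: MISS. Cache: [31(c=1) 36(c=2)]
  4. access 31: HIT, count now 2. Cache: [36(c=2) 31(c=2)]
  5. access 70: MISS, evict 36(c=2). Cache: [70(c=1) 31(c=2)]
  6. access 36: MISS, evict 70(c=1). Cache: [36(c=1) 31(c=2)]
  7. access 70: MISS, evict 36(c=1). Cache: [70(c=1) 31(c=2)]
  8. access 36: MISS, evict 70(c=1). Cache: [36(c=1) 31(c=2)]
  9. access 70: MISS, evict 36(c=1). Cache: [70(c=1) 31(c=2)]
  10. access 1: MISS, evict 70(c=1). Cache: [1(c=1) 31(c=2)]
  11. access 12: MISS, evict 1(c=1). Cache: [12(c=1) 31(c=2)]
  12. access 70: MISS, evict 12(c=1). Cache: [70(c=1) 31(c=2)]
  13. access 70: HIT, count now 2. Cache: [31(c=2) 70(c=2)]
  14. access 1: MISS, evict 31(c=2). Cache: [1(c=1) 70(c=2)]
  15. access 12: MISS, evict 1(c=1). Cache: [12(c=1) 70(c=2)]
  16. access 21: MISS, evict 12(c=1). Cache: [21(c=1) 70(c=2)]
  17. access 70: HIT, count now 3. Cache: [21(c=1) 70(c=3)]
  18. access 12: MISS, evict 21(c=1). Cache: [12(c=1) 70(c=3)]
  19. access 69: MISS, evict 12(c=1). Cache: [69(c=1) 70(c=3)]
  20. access 1: MISS, evict 69(c=1). Cache: [1(c=1) 70(c=3)]
  21. access 1: HIT, count now 2. Cache: [1(c=2) 70(c=3)]
  22. access 12: MISS, evict 1(c=2). Cache: [12(c=1) 70(c=3)]
  23. access 36: MISS, evict 12(c=1). Cache: [36(c=1) 70(c=3)]
Total: 5 hits, 18 misses, 16 evictions

Answer: 36 70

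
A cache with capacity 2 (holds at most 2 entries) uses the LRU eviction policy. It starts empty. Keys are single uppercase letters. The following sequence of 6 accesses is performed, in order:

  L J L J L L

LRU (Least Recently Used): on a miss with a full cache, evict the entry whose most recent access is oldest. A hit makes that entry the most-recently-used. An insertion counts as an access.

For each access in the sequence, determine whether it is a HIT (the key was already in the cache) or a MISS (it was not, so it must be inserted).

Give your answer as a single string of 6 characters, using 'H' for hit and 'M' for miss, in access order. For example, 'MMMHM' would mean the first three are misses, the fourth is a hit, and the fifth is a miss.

LRU simulation (capacity=2):
  1. access L: MISS. Cache (LRU->MRU): [L]
  2. access J: MISS. Cache (LRU->MRU): [L J]
  3. access L: HIT. Cache (LRU->MRU): [J L]
  4. access J: HIT. Cache (LRU->MRU): [L J]
  5. access L: HIT. Cache (LRU->MRU): [J L]
  6. access L: HIT. Cache (LRU->MRU): [J L]
Total: 4 hits, 2 misses, 0 evictions

Answer: MMHHHH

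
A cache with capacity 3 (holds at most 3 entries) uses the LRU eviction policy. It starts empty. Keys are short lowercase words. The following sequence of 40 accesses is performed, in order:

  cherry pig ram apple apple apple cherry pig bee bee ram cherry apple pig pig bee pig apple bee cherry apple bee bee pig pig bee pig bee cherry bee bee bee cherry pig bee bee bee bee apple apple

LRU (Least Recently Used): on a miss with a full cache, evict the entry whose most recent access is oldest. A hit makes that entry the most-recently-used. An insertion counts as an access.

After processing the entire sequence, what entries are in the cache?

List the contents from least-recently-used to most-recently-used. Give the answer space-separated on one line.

LRU simulation (capacity=3):
  1. access cherry: MISS. Cache (LRU->MRU): [cherry]
  2. access pig: MISS. Cache (LRU->MRU): [cherry pig]
  3. access ram: MISS. Cache (LRU->MRU): [cherry pig ram]
  4. access apple: MISS, evict cherry. Cache (LRU->MRU): [pig ram apple]
  5. access apple: HIT. Cache (LRU->MRU): [pig ram apple]
  6. access apple: HIT. Cache (LRU->MRU): [pig ram apple]
  7. access cherry: MISS, evict pig. Cache (LRU->MRU): [ram apple cherry]
  8. access pig: MISS, evict ram. Cache (LRU->MRU): [apple cherry pig]
  9. access bee: MISS, evict apple. Cache (LRU->MRU): [cherry pig bee]
  10. access bee: HIT. Cache (LRU->MRU): [cherry pig bee]
  11. access ram: MISS, evict cherry. Cache (LRU->MRU): [pig bee ram]
  12. access cherry: MISS, evict pig. Cache (LRU->MRU): [bee ram cherry]
  13. access apple: MISS, evict bee. Cache (LRU->MRU): [ram cherry apple]
  14. access pig: MISS, evict ram. Cache (LRU->MRU): [cherry apple pig]
  15. access pig: HIT. Cache (LRU->MRU): [cherry apple pig]
  16. access bee: MISS, evict cherry. Cache (LRU->MRU): [apple pig bee]
  17. access pig: HIT. Cache (LRU->MRU): [apple bee pig]
  18. access apple: HIT. Cache (LRU->MRU): [bee pig apple]
  19. access bee: HIT. Cache (LRU->MRU): [pig apple bee]
  20. access cherry: MISS, evict pig. Cache (LRU->MRU): [apple bee cherry]
  21. access apple: HIT. Cache (LRU->MRU): [bee cherry apple]
  22. access bee: HIT. Cache (LRU->MRU): [cherry apple bee]
  23. access bee: HIT. Cache (LRU->MRU): [cherry apple bee]
  24. access pig: MISS, evict cherry. Cache (LRU->MRU): [apple bee pig]
  25. access pig: HIT. Cache (LRU->MRU): [apple bee pig]
  26. access bee: HIT. Cache (LRU->MRU): [apple pig bee]
  27. access pig: HIT. Cache (LRU->MRU): [apple bee pig]
  28. access bee: HIT. Cache (LRU->MRU): [apple pig bee]
  29. access cherry: MISS, evict apple. Cache (LRU->MRU): [pig bee cherry]
  30. access bee: HIT. Cache (LRU->MRU): [pig cherry bee]
  31. access bee: HIT. Cache (LRU->MRU): [pig cherry bee]
  32. access bee: HIT. Cache (LRU->MRU): [pig cherry bee]
  33. access cherry: HIT. Cache (LRU->MRU): [pig bee cherry]
  34. access pig: HIT. Cache (LRU->MRU): [bee cherry pig]
  35. access bee: HIT. Cache (LRU->MRU): [cherry pig bee]
  36. access bee: HIT. Cache (LRU->MRU): [cherry pig bee]
  37. access bee: HIT. Cache (LRU->MRU): [cherry pig bee]
  38. access bee: HIT. Cache (LRU->MRU): [cherry pig bee]
  39. access apple: MISS, evict cherry. Cache (LRU->MRU): [pig bee apple]
  40. access apple: HIT. Cache (LRU->MRU): [pig bee apple]
Total: 24 hits, 16 misses, 13 evictions

Answer: pig bee apple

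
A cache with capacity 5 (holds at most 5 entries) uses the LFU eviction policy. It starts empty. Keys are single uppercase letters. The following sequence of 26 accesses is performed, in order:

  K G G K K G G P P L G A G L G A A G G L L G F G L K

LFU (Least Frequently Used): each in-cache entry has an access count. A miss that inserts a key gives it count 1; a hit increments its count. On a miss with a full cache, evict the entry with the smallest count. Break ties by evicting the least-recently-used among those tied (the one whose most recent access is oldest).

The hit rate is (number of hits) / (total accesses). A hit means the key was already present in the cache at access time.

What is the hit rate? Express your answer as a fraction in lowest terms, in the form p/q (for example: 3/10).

LFU simulation (capacity=5):
  1. access K: MISS. Cache: [K(c=1)]
  2. access G: MISS. Cache: [K(c=1) G(c=1)]
  3. access G: HIT, count now 2. Cache: [K(c=1) G(c=2)]
  4. access K: HIT, count now 2. Cache: [G(c=2) K(c=2)]
  5. access K: HIT, count now 3. Cache: [G(c=2) K(c=3)]
  6. access G: HIT, count now 3. Cache: [K(c=3) G(c=3)]
  7. access G: HIT, count now 4. Cache: [K(c=3) G(c=4)]
  8. access P: MISS. Cache: [P(c=1) K(c=3) G(c=4)]
  9. access P: HIT, count now 2. Cache: [P(c=2) K(c=3) G(c=4)]
  10. access L: MISS. Cache: [L(c=1) P(c=2) K(c=3) G(c=4)]
  11. access G: HIT, count now 5. Cache: [L(c=1) P(c=2) K(c=3) G(c=5)]
  12. access A: MISS. Cache: [L(c=1) A(c=1) P(c=2) K(c=3) G(c=5)]
  13. access G: HIT, count now 6. Cache: [L(c=1) A(c=1) P(c=2) K(c=3) G(c=6)]
  14. access L: HIT, count now 2. Cache: [A(c=1) P(c=2) L(c=2) K(c=3) G(c=6)]
  15. access G: HIT, count now 7. Cache: [A(c=1) P(c=2) L(c=2) K(c=3) G(c=7)]
  16. access A: HIT, count now 2. Cache: [P(c=2) L(c=2) A(c=2) K(c=3) G(c=7)]
  17. access A: HIT, count now 3. Cache: [P(c=2) L(c=2) K(c=3) A(c=3) G(c=7)]
  18. access G: HIT, count now 8. Cache: [P(c=2) L(c=2) K(c=3) A(c=3) G(c=8)]
  19. access G: HIT, count now 9. Cache: [P(c=2) L(c=2) K(c=3) A(c=3) G(c=9)]
  20. access L: HIT, count now 3. Cache: [P(c=2) K(c=3) A(c=3) L(c=3) G(c=9)]
  21. access L: HIT, count now 4. Cache: [P(c=2) K(c=3) A(c=3) L(c=4) G(c=9)]
  22. access G: HIT, count now 10. Cache: [P(c=2) K(c=3) A(c=3) L(c=4) G(c=10)]
  23. access F: MISS, evict P(c=2). Cache: [F(c=1) K(c=3) A(c=3) L(c=4) G(c=10)]
  24. access G: HIT, count now 11. Cache: [F(c=1) K(c=3) A(c=3) L(c=4) G(c=11)]
  25. access L: HIT, count now 5. Cache: [F(c=1) K(c=3) A(c=3) L(c=5) G(c=11)]
  26. access K: HIT, count now 4. Cache: [F(c=1) A(c=3) K(c=4) L(c=5) G(c=11)]
Total: 20 hits, 6 misses, 1 evictions

Hit rate = 20/26 = 10/13

Answer: 10/13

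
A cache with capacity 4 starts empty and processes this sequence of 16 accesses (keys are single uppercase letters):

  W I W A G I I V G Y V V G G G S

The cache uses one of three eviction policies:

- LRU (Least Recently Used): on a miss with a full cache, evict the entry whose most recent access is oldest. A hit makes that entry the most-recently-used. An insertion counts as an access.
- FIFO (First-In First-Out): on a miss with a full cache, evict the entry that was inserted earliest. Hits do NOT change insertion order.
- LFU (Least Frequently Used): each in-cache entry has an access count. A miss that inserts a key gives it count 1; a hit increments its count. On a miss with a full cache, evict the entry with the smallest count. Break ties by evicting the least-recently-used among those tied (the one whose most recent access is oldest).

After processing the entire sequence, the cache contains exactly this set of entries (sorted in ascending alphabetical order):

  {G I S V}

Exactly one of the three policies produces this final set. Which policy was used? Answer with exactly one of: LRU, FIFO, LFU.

Simulating under each policy and comparing final sets:
  LRU: final set = {G S V Y} -> differs
  FIFO: final set = {G S V Y} -> differs
  LFU: final set = {G I S V} -> MATCHES target
Only LFU produces the target set.

Answer: LFU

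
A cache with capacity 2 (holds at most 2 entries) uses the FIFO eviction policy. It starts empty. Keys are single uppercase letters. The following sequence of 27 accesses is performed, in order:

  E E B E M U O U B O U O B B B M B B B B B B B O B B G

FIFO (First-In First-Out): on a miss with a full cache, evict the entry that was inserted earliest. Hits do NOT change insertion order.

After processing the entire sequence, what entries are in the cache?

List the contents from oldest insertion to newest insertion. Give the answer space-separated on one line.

FIFO simulation (capacity=2):
  1. access E: MISS. Cache (old->new): [E]
  2. access E: HIT. Cache (old->new): [E]
  3. access B: MISS. Cache (old->new): [E B]
  4. access E: HIT. Cache (old->new): [E B]
  5. access M: MISS, evict E. Cache (old->new): [B M]
  6. access U: MISS, evict B. Cache (old->new): [M U]
  7. access O: MISS, evict M. Cache (old->new): [U O]
  8. access U: HIT. Cache (old->new): [U O]
  9. access B: MISS, evict U. Cache (old->new): [O B]
  10. access O: HIT. Cache (old->new): [O B]
  11. access U: MISS, evict O. Cache (old->new): [B U]
  12. access O: MISS, evict B. Cache (old->new): [U O]
  13. access B: MISS, evict U. Cache (old->new): [O B]
  14. access B: HIT. Cache (old->new): [O B]
  15. access B: HIT. Cache (old->new): [O B]
  16. access M: MISS, evict O. Cache (old->new): [B M]
  17. access B: HIT. Cache (old->new): [B M]
  18. access B: HIT. Cache (old->new): [B M]
  19. access B: HIT. Cache (old->new): [B M]
  20. access B: HIT. Cache (old->new): [B M]
  21. access B: HIT. Cache (old->new): [B M]
  22. access B: HIT. Cache (old->new): [B M]
  23. access B: HIT. Cache (old->new): [B M]
  24. access O: MISS, evict B. Cache (old->new): [M O]
  25. access B: MISS, evict M. Cache (old->new): [O B]
  26. access B: HIT. Cache (old->new): [O B]
  27. access G: MISS, evict O. Cache (old->new): [B G]
Total: 14 hits, 13 misses, 11 evictions

Answer: B G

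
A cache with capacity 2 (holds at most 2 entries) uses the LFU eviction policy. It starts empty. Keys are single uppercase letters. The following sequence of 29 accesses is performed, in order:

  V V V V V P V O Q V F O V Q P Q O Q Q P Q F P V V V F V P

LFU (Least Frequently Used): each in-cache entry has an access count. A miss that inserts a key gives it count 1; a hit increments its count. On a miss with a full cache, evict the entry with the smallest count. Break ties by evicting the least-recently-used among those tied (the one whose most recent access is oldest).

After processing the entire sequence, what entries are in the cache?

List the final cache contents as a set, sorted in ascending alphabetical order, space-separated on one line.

LFU simulation (capacity=2):
  1. access V: MISS. Cache: [V(c=1)]
  2. access V: HIT, count now 2. Cache: [V(c=2)]
  3. access V: HIT, count now 3. Cache: [V(c=3)]
  4. access V: HIT, count now 4. Cache: [V(c=4)]
  5. access V: HIT, count now 5. Cache: [V(c=5)]
  6. access P: MISS. Cache: [P(c=1) V(c=5)]
  7. access V: HIT, count now 6. Cache: [P(c=1) V(c=6)]
  8. access O: MISS, evict P(c=1). Cache: [O(c=1) V(c=6)]
  9. access Q: MISS, evict O(c=1). Cache: [Q(c=1) V(c=6)]
  10. access V: HIT, count now 7. Cache: [Q(c=1) V(c=7)]
  11. access F: MISS, evict Q(c=1). Cache: [F(c=1) V(c=7)]
  12. access O: MISS, evict F(c=1). Cache: [O(c=1) V(c=7)]
  13. access V: HIT, count now 8. Cache: [O(c=1) V(c=8)]
  14. access Q: MISS, evict O(c=1). Cache: [Q(c=1) V(c=8)]
  15. access P: MISS, evict Q(c=1). Cache: [P(c=1) V(c=8)]
  16. access Q: MISS, evict P(c=1). Cache: [Q(c=1) V(c=8)]
  17. access O: MISS, evict Q(c=1). Cache: [O(c=1) V(c=8)]
  18. access Q: MISS, evict O(c=1). Cache: [Q(c=1) V(c=8)]
  19. access Q: HIT, count now 2. Cache: [Q(c=2) V(c=8)]
  20. access P: MISS, evict Q(c=2). Cache: [P(c=1) V(c=8)]
  21. access Q: MISS, evict P(c=1). Cache: [Q(c=1) V(c=8)]
  22. access F: MISS, evict Q(c=1). Cache: [F(c=1) V(c=8)]
  23. access P: MISS, evict F(c=1). Cache: [P(c=1) V(c=8)]
  24. access V: HIT, count now 9. Cache: [P(c=1) V(c=9)]
  25. access V: HIT, count now 10. Cache: [P(c=1) V(c=10)]
  26. access V: HIT, count now 11. Cache: [P(c=1) V(c=11)]
  27. access F: MISS, evict P(c=1). Cache: [F(c=1) V(c=11)]
  28. access V: HIT, count now 12. Cache: [F(c=1) V(c=12)]
  29. access P: MISS, evict F(c=1). Cache: [P(c=1) V(c=12)]
Total: 12 hits, 17 misses, 15 evictions

Answer: P V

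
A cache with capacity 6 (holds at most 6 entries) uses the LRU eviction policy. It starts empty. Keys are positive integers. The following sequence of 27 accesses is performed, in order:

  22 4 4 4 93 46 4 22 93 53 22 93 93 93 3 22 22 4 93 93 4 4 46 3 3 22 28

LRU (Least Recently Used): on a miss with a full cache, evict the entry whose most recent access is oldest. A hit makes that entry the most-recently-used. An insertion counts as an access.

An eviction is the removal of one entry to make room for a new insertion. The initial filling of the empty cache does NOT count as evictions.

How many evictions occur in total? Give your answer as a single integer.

LRU simulation (capacity=6):
  1. access 22: MISS. Cache (LRU->MRU): [22]
  2. access 4: MISS. Cache (LRU->MRU): [22 4]
  3. access 4: HIT. Cache (LRU->MRU): [22 4]
  4. access 4: HIT. Cache (LRU->MRU): [22 4]
  5. access 93: MISS. Cache (LRU->MRU): [22 4 93]
  6. access 46: MISS. Cache (LRU->MRU): [22 4 93 46]
  7. access 4: HIT. Cache (LRU->MRU): [22 93 46 4]
  8. access 22: HIT. Cache (LRU->MRU): [93 46 4 22]
  9. access 93: HIT. Cache (LRU->MRU): [46 4 22 93]
  10. access 53: MISS. Cache (LRU->MRU): [46 4 22 93 53]
  11. access 22: HIT. Cache (LRU->MRU): [46 4 93 53 22]
  12. access 93: HIT. Cache (LRU->MRU): [46 4 53 22 93]
  13. access 93: HIT. Cache (LRU->MRU): [46 4 53 22 93]
  14. access 93: HIT. Cache (LRU->MRU): [46 4 53 22 93]
  15. access 3: MISS. Cache (LRU->MRU): [46 4 53 22 93 3]
  16. access 22: HIT. Cache (LRU->MRU): [46 4 53 93 3 22]
  17. access 22: HIT. Cache (LRU->MRU): [46 4 53 93 3 22]
  18. access 4: HIT. Cache (LRU->MRU): [46 53 93 3 22 4]
  19. access 93: HIT. Cache (LRU->MRU): [46 53 3 22 4 93]
  20. access 93: HIT. Cache (LRU->MRU): [46 53 3 22 4 93]
  21. access 4: HIT. Cache (LRU->MRU): [46 53 3 22 93 4]
  22. access 4: HIT. Cache (LRU->MRU): [46 53 3 22 93 4]
  23. access 46: HIT. Cache (LRU->MRU): [53 3 22 93 4 46]
  24. access 3: HIT. Cache (LRU->MRU): [53 22 93 4 46 3]
  25. access 3: HIT. Cache (LRU->MRU): [53 22 93 4 46 3]
  26. access 22: HIT. Cache (LRU->MRU): [53 93 4 46 3 22]
  27. access 28: MISS, evict 53. Cache (LRU->MRU): [93 4 46 3 22 28]
Total: 20 hits, 7 misses, 1 evictions

Answer: 1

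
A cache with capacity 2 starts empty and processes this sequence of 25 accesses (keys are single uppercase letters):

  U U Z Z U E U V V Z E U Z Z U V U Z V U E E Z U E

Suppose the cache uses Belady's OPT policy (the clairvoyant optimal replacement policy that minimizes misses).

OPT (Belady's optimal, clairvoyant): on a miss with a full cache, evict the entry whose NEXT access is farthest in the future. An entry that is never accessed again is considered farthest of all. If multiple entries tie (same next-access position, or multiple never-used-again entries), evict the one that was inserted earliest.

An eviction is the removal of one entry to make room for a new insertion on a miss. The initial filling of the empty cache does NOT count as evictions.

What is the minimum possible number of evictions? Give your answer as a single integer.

OPT (Belady) simulation (capacity=2):
  1. access U: MISS. Cache: [U]
  2. access U: HIT. Next use of U: step 5. Cache: [U]
  3. access Z: MISS. Cache: [U Z]
  4. access Z: HIT. Next use of Z: step 10. Cache: [U Z]
  5. access U: HIT. Next use of U: step 7. Cache: [U Z]
  6. access E: MISS, evict Z (next use: step 10). Cache: [U E]
  7. access U: HIT. Next use of U: step 12. Cache: [U E]
  8. access V: MISS, evict U (next use: step 12). Cache: [E V]
  9. access V: HIT. Next use of V: step 16. Cache: [E V]
  10. access Z: MISS, evict V (next use: step 16). Cache: [E Z]
  11. access E: HIT. Next use of E: step 21. Cache: [E Z]
  12. access U: MISS, evict E (next use: step 21). Cache: [Z U]
  13. access Z: HIT. Next use of Z: step 14. Cache: [Z U]
  14. access Z: HIT. Next use of Z: step 18. Cache: [Z U]
  15. access U: HIT. Next use of U: step 17. Cache: [Z U]
  16. access V: MISS, evict Z (next use: step 18). Cache: [U V]
  17. access U: HIT. Next use of U: step 20. Cache: [U V]
  18. access Z: MISS, evict U (next use: step 20). Cache: [V Z]
  19. access V: HIT. Next use of V: never. Cache: [V Z]
  20. access U: MISS, evict V (next use: never). Cache: [Z U]
  21. access E: MISS, evict U (next use: step 24). Cache: [Z E]
  22. access E: HIT. Next use of E: step 25. Cache: [Z E]
  23. access Z: HIT. Next use of Z: never. Cache: [Z E]
  24. access U: MISS, evict Z (next use: never). Cache: [E U]
  25. access E: HIT. Next use of E: never. Cache: [E U]
Total: 14 hits, 11 misses, 9 evictions

Answer: 9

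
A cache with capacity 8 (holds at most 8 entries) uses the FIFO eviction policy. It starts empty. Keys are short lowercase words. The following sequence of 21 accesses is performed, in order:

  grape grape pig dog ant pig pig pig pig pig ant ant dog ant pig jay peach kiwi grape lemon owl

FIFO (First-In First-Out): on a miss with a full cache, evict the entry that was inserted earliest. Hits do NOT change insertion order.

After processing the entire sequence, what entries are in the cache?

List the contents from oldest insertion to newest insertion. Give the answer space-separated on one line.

FIFO simulation (capacity=8):
  1. access grape: MISS. Cache (old->new): [grape]
  2. access grape: HIT. Cache (old->new): [grape]
  3. access pig: MISS. Cache (old->new): [grape pig]
  4. access dog: MISS. Cache (old->new): [grape pig dog]
  5. access ant: MISS. Cache (old->new): [grape pig dog ant]
  6. access pig: HIT. Cache (old->new): [grape pig dog ant]
  7. access pig: HIT. Cache (old->new): [grape pig dog ant]
  8. access pig: HIT. Cache (old->new): [grape pig dog ant]
  9. access pig: HIT. Cache (old->new): [grape pig dog ant]
  10. access pig: HIT. Cache (old->new): [grape pig dog ant]
  11. access ant: HIT. Cache (old->new): [grape pig dog ant]
  12. access ant: HIT. Cache (old->new): [grape pig dog ant]
  13. access dog: HIT. Cache (old->new): [grape pig dog ant]
  14. access ant: HIT. Cache (old->new): [grape pig dog ant]
  15. access pig: HIT. Cache (old->new): [grape pig dog ant]
  16. access jay: MISS. Cache (old->new): [grape pig dog ant jay]
  17. access peach: MISS. Cache (old->new): [grape pig dog ant jay peach]
  18. access kiwi: MISS. Cache (old->new): [grape pig dog ant jay peach kiwi]
  19. access grape: HIT. Cache (old->new): [grape pig dog ant jay peach kiwi]
  20. access lemon: MISS. Cache (old->new): [grape pig dog ant jay peach kiwi lemon]
  21. access owl: MISS, evict grape. Cache (old->new): [pig dog ant jay peach kiwi lemon owl]
Total: 12 hits, 9 misses, 1 evictions

Answer: pig dog ant jay peach kiwi lemon owl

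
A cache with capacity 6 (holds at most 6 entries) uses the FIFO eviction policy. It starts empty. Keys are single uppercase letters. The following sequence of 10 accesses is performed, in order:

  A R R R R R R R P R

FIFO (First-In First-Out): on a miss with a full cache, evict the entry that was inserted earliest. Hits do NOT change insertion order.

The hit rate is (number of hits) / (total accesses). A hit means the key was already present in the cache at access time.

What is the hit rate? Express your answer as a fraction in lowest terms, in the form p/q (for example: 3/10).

FIFO simulation (capacity=6):
  1. access A: MISS. Cache (old->new): [A]
  2. access R: MISS. Cache (old->new): [A R]
  3. access R: HIT. Cache (old->new): [A R]
  4. access R: HIT. Cache (old->new): [A R]
  5. access R: HIT. Cache (old->new): [A R]
  6. access R: HIT. Cache (old->new): [A R]
  7. access R: HIT. Cache (old->new): [A R]
  8. access R: HIT. Cache (old->new): [A R]
  9. access P: MISS. Cache (old->new): [A R P]
  10. access R: HIT. Cache (old->new): [A R P]
Total: 7 hits, 3 misses, 0 evictions

Hit rate = 7/10

Answer: 7/10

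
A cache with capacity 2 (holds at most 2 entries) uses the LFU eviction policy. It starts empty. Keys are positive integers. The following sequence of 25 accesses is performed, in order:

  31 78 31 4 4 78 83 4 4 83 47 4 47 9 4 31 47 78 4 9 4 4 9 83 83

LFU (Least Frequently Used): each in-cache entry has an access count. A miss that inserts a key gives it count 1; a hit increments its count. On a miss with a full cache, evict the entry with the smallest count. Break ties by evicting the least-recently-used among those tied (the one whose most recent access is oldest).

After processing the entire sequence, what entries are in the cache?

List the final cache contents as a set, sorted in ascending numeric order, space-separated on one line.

LFU simulation (capacity=2):
  1. access 31: MISS. Cache: [31(c=1)]
  2. access 78: MISS. Cache: [31(c=1) 78(c=1)]
  3. access 31: HIT, count now 2. Cache: [78(c=1) 31(c=2)]
  4. access 4: MISS, evict 78(c=1). Cache: [4(c=1) 31(c=2)]
  5. access 4: HIT, count now 2. Cache: [31(c=2) 4(c=2)]
  6. access 78: MISS, evict 31(c=2). Cache: [78(c=1) 4(c=2)]
  7. access 83: MISS, evict 78(c=1). Cache: [83(c=1) 4(c=2)]
  8. access 4: HIT, count now 3. Cache: [83(c=1) 4(c=3)]
  9. access 4: HIT, count now 4. Cache: [83(c=1) 4(c=4)]
  10. access 83: HIT, count now 2. Cache: [83(c=2) 4(c=4)]
  11. access 47: MISS, evict 83(c=2). Cache: [47(c=1) 4(c=4)]
  12. access 4: HIT, count now 5. Cache: [47(c=1) 4(c=5)]
  13. access 47: HIT, count now 2. Cache: [47(c=2) 4(c=5)]
  14. access 9: MISS, evict 47(c=2). Cache: [9(c=1) 4(c=5)]
  15. access 4: HIT, count now 6. Cache: [9(c=1) 4(c=6)]
  16. access 31: MISS, evict 9(c=1). Cache: [31(c=1) 4(c=6)]
  17. access 47: MISS, evict 31(c=1). Cache: [47(c=1) 4(c=6)]
  18. access 78: MISS, evict 47(c=1). Cache: [78(c=1) 4(c=6)]
  19. access 4: HIT, count now 7. Cache: [78(c=1) 4(c=7)]
  20. access 9: MISS, evict 78(c=1). Cache: [9(c=1) 4(c=7)]
  21. access 4: HIT, count now 8. Cache: [9(c=1) 4(c=8)]
  22. access 4: HIT, count now 9. Cache: [9(c=1) 4(c=9)]
  23. access 9: HIT, count now 2. Cache: [9(c=2) 4(c=9)]
  24. access 83: MISS, evict 9(c=2). Cache: [83(c=1) 4(c=9)]
  25. access 83: HIT, count now 2. Cache: [83(c=2) 4(c=9)]
Total: 13 hits, 12 misses, 10 evictions

Answer: 4 83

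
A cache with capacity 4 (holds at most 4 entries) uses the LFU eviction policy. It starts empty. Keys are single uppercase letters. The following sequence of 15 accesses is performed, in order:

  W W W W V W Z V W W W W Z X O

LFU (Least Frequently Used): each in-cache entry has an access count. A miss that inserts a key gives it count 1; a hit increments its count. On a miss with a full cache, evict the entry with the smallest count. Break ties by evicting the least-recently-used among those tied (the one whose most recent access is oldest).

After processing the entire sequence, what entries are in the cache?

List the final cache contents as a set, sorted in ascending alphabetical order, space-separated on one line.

Answer: O V W Z

Derivation:
LFU simulation (capacity=4):
  1. access W: MISS. Cache: [W(c=1)]
  2. access W: HIT, count now 2. Cache: [W(c=2)]
  3. access W: HIT, count now 3. Cache: [W(c=3)]
  4. access W: HIT, count now 4. Cache: [W(c=4)]
  5. access V: MISS. Cache: [V(c=1) W(c=4)]
  6. access W: HIT, count now 5. Cache: [V(c=1) W(c=5)]
  7. access Z: MISS. Cache: [V(c=1) Z(c=1) W(c=5)]
  8. access V: HIT, count now 2. Cache: [Z(c=1) V(c=2) W(c=5)]
  9. access W: HIT, count now 6. Cache: [Z(c=1) V(c=2) W(c=6)]
  10. access W: HIT, count now 7. Cache: [Z(c=1) V(c=2) W(c=7)]
  11. access W: HIT, count now 8. Cache: [Z(c=1) V(c=2) W(c=8)]
  12. access W: HIT, count now 9. Cache: [Z(c=1) V(c=2) W(c=9)]
  13. access Z: HIT, count now 2. Cache: [V(c=2) Z(c=2) W(c=9)]
  14. access X: MISS. Cache: [X(c=1) V(c=2) Z(c=2) W(c=9)]
  15. access O: MISS, evict X(c=1). Cache: [O(c=1) V(c=2) Z(c=2) W(c=9)]
Total: 10 hits, 5 misses, 1 evictions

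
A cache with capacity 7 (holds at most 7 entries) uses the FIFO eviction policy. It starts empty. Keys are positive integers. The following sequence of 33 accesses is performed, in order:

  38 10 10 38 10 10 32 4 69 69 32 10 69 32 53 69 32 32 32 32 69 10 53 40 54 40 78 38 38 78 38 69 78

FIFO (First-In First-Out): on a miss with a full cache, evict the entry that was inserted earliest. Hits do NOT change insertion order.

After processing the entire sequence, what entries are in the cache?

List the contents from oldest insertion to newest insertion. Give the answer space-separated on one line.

Answer: 4 69 53 40 54 78 38

Derivation:
FIFO simulation (capacity=7):
  1. access 38: MISS. Cache (old->new): [38]
  2. access 10: MISS. Cache (old->new): [38 10]
  3. access 10: HIT. Cache (old->new): [38 10]
  4. access 38: HIT. Cache (old->new): [38 10]
  5. access 10: HIT. Cache (old->new): [38 10]
  6. access 10: HIT. Cache (old->new): [38 10]
  7. access 32: MISS. Cache (old->new): [38 10 32]
  8. access 4: MISS. Cache (old->new): [38 10 32 4]
  9. access 69: MISS. Cache (old->new): [38 10 32 4 69]
  10. access 69: HIT. Cache (old->new): [38 10 32 4 69]
  11. access 32: HIT. Cache (old->new): [38 10 32 4 69]
  12. access 10: HIT. Cache (old->new): [38 10 32 4 69]
  13. access 69: HIT. Cache (old->new): [38 10 32 4 69]
  14. access 32: HIT. Cache (old->new): [38 10 32 4 69]
  15. access 53: MISS. Cache (old->new): [38 10 32 4 69 53]
  16. access 69: HIT. Cache (old->new): [38 10 32 4 69 53]
  17. access 32: HIT. Cache (old->new): [38 10 32 4 69 53]
  18. access 32: HIT. Cache (old->new): [38 10 32 4 69 53]
  19. access 32: HIT. Cache (old->new): [38 10 32 4 69 53]
  20. access 32: HIT. Cache (old->new): [38 10 32 4 69 53]
  21. access 69: HIT. Cache (old->new): [38 10 32 4 69 53]
  22. access 10: HIT. Cache (old->new): [38 10 32 4 69 53]
  23. access 53: HIT. Cache (old->new): [38 10 32 4 69 53]
  24. access 40: MISS. Cache (old->new): [38 10 32 4 69 53 40]
  25. access 54: MISS, evict 38. Cache (old->new): [10 32 4 69 53 40 54]
  26. access 40: HIT. Cache (old->new): [10 32 4 69 53 40 54]
  27. access 78: MISS, evict 10. Cache (old->new): [32 4 69 53 40 54 78]
  28. access 38: MISS, evict 32. Cache (old->new): [4 69 53 40 54 78 38]
  29. access 38: HIT. Cache (old->new): [4 69 53 40 54 78 38]
  30. access 78: HIT. Cache (old->new): [4 69 53 40 54 78 38]
  31. access 38: HIT. Cache (old->new): [4 69 53 40 54 78 38]
  32. access 69: HIT. Cache (old->new): [4 69 53 40 54 78 38]
  33. access 78: HIT. Cache (old->new): [4 69 53 40 54 78 38]
Total: 23 hits, 10 misses, 3 evictions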